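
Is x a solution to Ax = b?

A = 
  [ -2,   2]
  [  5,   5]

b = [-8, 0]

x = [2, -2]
Yes

Ax = [-8, 0] = b ✓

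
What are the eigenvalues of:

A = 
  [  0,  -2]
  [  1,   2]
tr(A) = 2, det(A) = 2
Characteristic polynomial: λ² - tr(A)λ + det(A) = λ² - 2λ + 2
λ² - 2λ + 2 = 0  ⇒  λ = (2 ± √((-2)² - 4·(2)))/2 = (2 ± √(-4))/2
  = 1 + i,  1 - i

λ = 1 + i, 1 - i  (≈ 1 + 1i, 1 - 1i)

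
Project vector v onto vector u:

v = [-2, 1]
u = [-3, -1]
proj_u(v) = [-3/2, -1/2]

v·u = (-2)(-3) + (1)(-1) = 5
u·u = (-3)² + (-1)² = 10
proj_u(v) = (v·u / u·u) × u = (5/10) × u = (1/2) × u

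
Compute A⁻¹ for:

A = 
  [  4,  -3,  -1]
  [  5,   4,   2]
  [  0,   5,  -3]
det(A) = (4)·((4)(-3) - (2)(5)) - (-3)·((5)(-3) - (2)(0)) + (-1)·((5)(5) - (4)(0))
  = (4)(-22) - (-3)(-15) + (-1)(25)
  = -158
det(A) = -158 ≠ 0, so A is invertible.

Cofactors Cᵢⱼ = (-1)ⁱ⁺ʲ·Mᵢⱼ:
C = 
  [-22,  15,  25]
  [-14, -12, -20]
  [ -2, -13,  31]

adj(A) = Cᵀ:
adj(A) = 
  [-22, -14,  -2]
  [ 15, -12, -13]
  [ 25, -20,  31]

A⁻¹ = (-1/158) · adj(A):
A⁻¹ = 
  [  11/79,    7/79,    1/79]
  [-15/158,    6/79,  13/158]
  [-25/158,   10/79, -31/158]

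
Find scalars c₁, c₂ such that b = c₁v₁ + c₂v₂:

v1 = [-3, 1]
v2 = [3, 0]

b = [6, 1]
c1 = 1, c2 = 3

b = 1·v1 + 3·v2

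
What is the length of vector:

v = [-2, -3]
3.606

||v||₂ = √((-2)² + (-3)²) = √13 = 3.606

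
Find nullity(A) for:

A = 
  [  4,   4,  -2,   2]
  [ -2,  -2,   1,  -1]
nullity(A) = 3

Row reduce:
R2 → R2 + (1/2)·R1
REF = 
  [  4,   4,  -2,   2]
  [  0,   0,   0,   0]
Pivot columns: 1 → 1 pivot.
rank(A) = 1, so nullity(A) = 4 - 1 = 3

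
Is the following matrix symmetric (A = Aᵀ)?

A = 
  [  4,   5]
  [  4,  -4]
No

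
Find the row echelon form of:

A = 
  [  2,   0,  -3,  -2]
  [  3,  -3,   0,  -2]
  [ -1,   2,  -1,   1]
Row operations:
R2 → R2 - (3/2)·R1
R3 → R3 + (1/2)·R1
R3 → R3 + (2/3)·R2

Resulting echelon form:
REF = 
  [  2,   0,  -3,  -2]
  [  0,  -3, 9/2,   1]
  [  0,   0, 1/2, 2/3]

Rank = 3 (number of non-zero pivot rows).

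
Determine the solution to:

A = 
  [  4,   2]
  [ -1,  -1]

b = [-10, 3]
Row reduce the augmented matrix [A|b]:
R2 → R2 + (1/4)·R1
REF = 
  [   4,    2,  -10]
  [   0, -1/2,  1/2]

Back-substitution:
x₂ = (1/2) / (-1/2) = -1
x₁ = (-10 - (2)(-1)) / 4 = -2

x = [-2, -1]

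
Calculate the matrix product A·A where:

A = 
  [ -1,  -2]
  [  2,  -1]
A² = A·A:
A²[1,1] = (-1)(-1) + (-2)(2) = -3
A²[1,2] = (-1)(-2) + (-2)(-1) = 4
A²[2,1] = (2)(-1) + (-1)(2) = -4
A²[2,2] = (2)(-2) + (-1)(-1) = -3
A² = 
  [ -3,   4]
  [ -4,  -3]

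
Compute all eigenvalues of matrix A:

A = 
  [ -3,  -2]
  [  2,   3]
tr(A) = 0, det(A) = -5
Characteristic polynomial: λ² - tr(A)λ + det(A) = λ² - 5
λ² - 5 = 0  ⇒  λ = (0 ± √((0)² - 4·(-5)))/2 = (0 ± √(20))/2
  = √5,  -√5

λ = √5, -√5  (≈ 2.236, -2.236)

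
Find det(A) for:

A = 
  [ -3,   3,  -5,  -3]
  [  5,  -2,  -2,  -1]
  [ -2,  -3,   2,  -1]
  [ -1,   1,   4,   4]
Cofactor expansion along row 1: det(A) = a₁₁M₁₁ - a₁₂M₁₂ + a₁₃M₁₃ - a₁₄M₁₄

M₁₁ = det[[-2, -2, -1]; [-3, 2, -1]; [1, 4, 4]]
  = (-2)·((2)(4) - (-1)(4)) - (-2)·((-3)(4) - (-1)(1)) + (-1)·((-3)(4) - (2)(1))
  = (-2)(12) - (-2)(-11) + (-1)(-14)
  = -32
M₁₂ = det[[5, -2, -1]; [-2, 2, -1]; [-1, 4, 4]]
  = (5)·((2)(4) - (-1)(4)) - (-2)·((-2)(4) - (-1)(-1)) + (-1)·((-2)(4) - (2)(-1))
  = (5)(12) - (-2)(-9) + (-1)(-6)
  = 48
M₁₃ = det[[5, -2, -1]; [-2, -3, -1]; [-1, 1, 4]]
  = (5)·((-3)(4) - (-1)(1)) - (-2)·((-2)(4) - (-1)(-1)) + (-1)·((-2)(1) - (-3)(-1))
  = (5)(-11) - (-2)(-9) + (-1)(-5)
  = -68
M₁₄ = det[[5, -2, -2]; [-2, -3, 2]; [-1, 1, 4]]
  = (5)·((-3)(4) - (2)(1)) - (-2)·((-2)(4) - (2)(-1)) + (-2)·((-2)(1) - (-3)(-1))
  = (5)(-14) - (-2)(-6) + (-2)(-5)
  = -72

det(A) = (-3)(-32) - (3)(48) + (-5)(-68) - (-3)(-72) = 76

det(A) = 76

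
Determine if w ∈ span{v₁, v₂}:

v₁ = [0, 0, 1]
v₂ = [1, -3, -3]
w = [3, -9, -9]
Yes

Form the augmented matrix and row-reduce:
[v₁|v₂|w] = 
  [  0,   1,   3]
  [  0,  -3,  -9]
  [  1,  -3,  -9]
Swap R1 ↔ R3
R3 → R3 + (1/3)·R2
REF = 
  [  1,  -3,  -9]
  [  0,  -3,  -9]
  [  0,   0,   0]

No row of the form [0 0 | nonzero], so the system is consistent. Back-substitution gives c₁ = 0, c₂ = 3: w = (0)·v₁ + (3)·v₂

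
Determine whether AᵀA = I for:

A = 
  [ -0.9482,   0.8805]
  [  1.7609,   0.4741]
No

AᵀA = 
  [  3.9999,   0]
  [  0,   1.0001]
≠ I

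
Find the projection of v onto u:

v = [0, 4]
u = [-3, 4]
v·u = (0)(-3) + (4)(4) = 16
u·u = (-3)² + (4)² = 25
proj_u(v) = (v·u / u·u) × u = (16/25) × u

proj_u(v) = [-48/25, 64/25]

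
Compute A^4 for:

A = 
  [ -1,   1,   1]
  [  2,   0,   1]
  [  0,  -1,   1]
A^4 = 
  [ 11,  -9,  -3]
  [-14,   2,   1]
  [ -4,   3,  -5]

A² = A·A:
A²[1,1] = (-1)(-1) + (1)(2) + (1)(0) = 3
A²[1,2] = (-1)(1) + (1)(0) + (1)(-1) = -2
A²[1,3] = (-1)(1) + (1)(1) + (1)(1) = 1
A²[2,1] = (2)(-1) + (0)(2) + (1)(0) = -2
A²[2,2] = (2)(1) + (0)(0) + (1)(-1) = 1
A²[2,3] = (2)(1) + (0)(1) + (1)(1) = 3
A²[3,1] = (0)(-1) + (-1)(2) + (1)(0) = -2
A²[3,2] = (0)(1) + (-1)(0) + (1)(-1) = -1
A²[3,3] = (0)(1) + (-1)(1) + (1)(1) = 0
A² = 
  [  3,  -2,   1]
  [ -2,   1,   3]
  [ -2,  -1,   0]

A^3 = A^2·A:
A^3[1,1] = (3)(-1) + (-2)(2) + (1)(0) = -7
A^3[1,2] = (3)(1) + (-2)(0) + (1)(-1) = 2
A^3[1,3] = (3)(1) + (-2)(1) + (1)(1) = 2
A^3[2,1] = (-2)(-1) + (1)(2) + (3)(0) = 4
A^3[2,2] = (-2)(1) + (1)(0) + (3)(-1) = -5
A^3[2,3] = (-2)(1) + (1)(1) + (3)(1) = 2
A^3[3,1] = (-2)(-1) + (-1)(2) + (0)(0) = 0
A^3[3,2] = (-2)(1) + (-1)(0) + (0)(-1) = -2
A^3[3,3] = (-2)(1) + (-1)(1) + (0)(1) = -3
A^3 = 
  [ -7,   2,   2]
  [  4,  -5,   2]
  [  0,  -2,  -3]

A^4 = A^3·A:
A^4[1,1] = (-7)(-1) + (2)(2) + (2)(0) = 11
A^4[1,2] = (-7)(1) + (2)(0) + (2)(-1) = -9
A^4[1,3] = (-7)(1) + (2)(1) + (2)(1) = -3
A^4[2,1] = (4)(-1) + (-5)(2) + (2)(0) = -14
A^4[2,2] = (4)(1) + (-5)(0) + (2)(-1) = 2
A^4[2,3] = (4)(1) + (-5)(1) + (2)(1) = 1
A^4[3,1] = (0)(-1) + (-2)(2) + (-3)(0) = -4
A^4[3,2] = (0)(1) + (-2)(0) + (-3)(-1) = 3
A^4[3,3] = (0)(1) + (-2)(1) + (-3)(1) = -5
A^4 = 
  [ 11,  -9,  -3]
  [-14,   2,   1]
  [ -4,   3,  -5]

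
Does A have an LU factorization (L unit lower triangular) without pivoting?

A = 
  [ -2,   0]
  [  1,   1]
Yes.
A[1,1] = -2 ≠ 0, so Gaussian elimination proceeds without a row swap: multiplier ℓ₂₁ = (1)/(-2) = -1/2, and U[2,2] = 1 - (-1/2)(0) = 1.
L = 
  [   1,    0]
  [-1/2,    1]
U = 
  [ -2,   0]
  [  0,   1]
Check row 2 of LU: [(-1/2)(-2), (-1/2)(0) + 1] = [1, 1] = row 2 of A ✓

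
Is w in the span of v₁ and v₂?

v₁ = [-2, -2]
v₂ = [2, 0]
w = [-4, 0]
Yes

Form the augmented matrix and row-reduce:
[v₁|v₂|w] = 
  [ -2,   2,  -4]
  [ -2,   0,   0]
R2 → R2 - (1)·R1
REF = 
  [ -2,   2,  -4]
  [  0,  -2,   4]

No row of the form [0 0 | nonzero], so the system is consistent. Back-substitution gives c₁ = 0, c₂ = -2: w = (0)·v₁ + (-2)·v₂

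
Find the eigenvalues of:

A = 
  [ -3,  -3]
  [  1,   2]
tr(A) = -1, det(A) = -3
Characteristic polynomial: λ² - tr(A)λ + det(A) = λ² + λ - 3
λ² + λ - 3 = 0  ⇒  λ = (-1 ± √((1)² - 4·(-3)))/2 = (-1 ± √(13))/2
  = (-1 + √13)/2,  (-1 - √13)/2

λ = (-1 + √13)/2, (-1 - √13)/2  (≈ 1.303, -2.303)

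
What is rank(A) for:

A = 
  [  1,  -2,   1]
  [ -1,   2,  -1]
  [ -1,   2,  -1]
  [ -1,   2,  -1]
Row reduce:
R2 → R2 + (1)·R1
R3 → R3 + (1)·R1
R4 → R4 + (1)·R1
REF = 
  [  1,  -2,   1]
  [  0,   0,   0]
  [  0,   0,   0]
  [  0,   0,   0]
Pivot columns: 1 → 1 pivot.

rank(A) = 1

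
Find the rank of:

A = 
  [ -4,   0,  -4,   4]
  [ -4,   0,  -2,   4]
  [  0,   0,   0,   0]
rank(A) = 2

Row reduce:
R2 → R2 - (1)·R1
REF = 
  [ -4,   0,  -4,   4]
  [  0,   0,   2,   0]
  [  0,   0,   0,   0]
Pivot columns: 1, 3 → 2 pivots.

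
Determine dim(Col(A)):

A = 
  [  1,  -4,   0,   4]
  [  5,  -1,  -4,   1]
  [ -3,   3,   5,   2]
Row reduce:
R2 → R2 - (5)·R1
R3 → R3 + (3)·R1
R3 → R3 + (9/19)·R2
REF = 
  [    1,    -4,     0,     4]
  [    0,    19,    -4,   -19]
  [    0,     0, 59/19,     5]
Pivot columns: 1, 2, 3 → 3 pivots.
dim(Col(A)) = number of pivot columns = 3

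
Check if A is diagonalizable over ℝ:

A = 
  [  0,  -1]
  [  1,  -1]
No

tr(A) = -1, det(A) = 1
Characteristic polynomial: λ² - tr(A)λ + det(A) = λ² + λ + 1
λ² + λ + 1 = 0  ⇒  λ = (-1 ± √((1)² - 4·(1)))/2 = (-1 ± √(-3))/2
  = (-1 + i√3)/2,  (-1 - i√3)/2
Eigenvalues: (-1 + i√3)/2, (-1 - i√3)/2  (≈ -0.5 + 0.866i, -0.5 - 0.866i)
Has complex eigenvalues (not diagonalizable over ℝ).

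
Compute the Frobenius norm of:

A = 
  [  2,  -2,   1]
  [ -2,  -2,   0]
||A||_F = 4.123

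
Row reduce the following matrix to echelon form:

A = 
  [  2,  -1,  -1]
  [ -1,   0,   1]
Row operations:
R2 → R2 + (1/2)·R1

Resulting echelon form:
REF = 
  [   2,   -1,   -1]
  [   0, -1/2,  1/2]

Rank = 2 (number of non-zero pivot rows).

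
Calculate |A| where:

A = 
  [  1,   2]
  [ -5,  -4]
6

For a 2×2 matrix, det = ad - bc = (1)(-4) - (2)(-5) = 6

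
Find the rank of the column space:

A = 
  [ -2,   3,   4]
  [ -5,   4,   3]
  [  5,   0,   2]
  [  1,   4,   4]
dim(Col(A)) = 3

Row reduce:
R2 → R2 - (5/2)·R1
R3 → R3 + (5/2)·R1
R4 → R4 + (1/2)·R1
R3 → R3 + (15/7)·R2
R4 → R4 + (11/7)·R2
R4 → R4 - (5/3)·R3
REF = 
  [  -2,    3,    4]
  [   0, -7/2,   -7]
  [   0,    0,   -3]
  [   0,    0,    0]
Pivot columns: 1, 2, 3 → 3 pivots.
dim(Col(A)) = number of pivot columns = 3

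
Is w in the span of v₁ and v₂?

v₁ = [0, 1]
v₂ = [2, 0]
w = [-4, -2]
Yes

Form the augmented matrix and row-reduce:
[v₁|v₂|w] = 
  [  0,   2,  -4]
  [  1,   0,  -2]
Swap R1 ↔ R2
REF = 
  [  1,   0,  -2]
  [  0,   2,  -4]

No row of the form [0 0 | nonzero], so the system is consistent. Back-substitution gives c₁ = -2, c₂ = -2: w = (-2)·v₁ + (-2)·v₂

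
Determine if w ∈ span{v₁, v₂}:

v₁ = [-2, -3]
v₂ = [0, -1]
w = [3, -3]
Yes

Form the augmented matrix and row-reduce:
[v₁|v₂|w] = 
  [ -2,   0,   3]
  [ -3,  -1,  -3]
R2 → R2 - (3/2)·R1
REF = 
  [   -2,     0,     3]
  [    0,    -1, -15/2]

No row of the form [0 0 | nonzero], so the system is consistent. Back-substitution gives c₁ = -3/2, c₂ = 15/2: w = (-3/2)·v₁ + (15/2)·v₂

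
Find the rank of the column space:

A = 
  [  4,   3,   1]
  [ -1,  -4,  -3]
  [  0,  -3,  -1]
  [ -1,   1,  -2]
Row reduce:
R2 → R2 + (1/4)·R1
R4 → R4 + (1/4)·R1
R3 → R3 - (12/13)·R2
R4 → R4 + (7/13)·R2
R4 → R4 + (21/10)·R3
REF = 
  [    4,     3,     1]
  [    0, -13/4, -11/4]
  [    0,     0, 20/13]
  [    0,     0,     0]
Pivot columns: 1, 2, 3 → 3 pivots.
dim(Col(A)) = number of pivot columns = 3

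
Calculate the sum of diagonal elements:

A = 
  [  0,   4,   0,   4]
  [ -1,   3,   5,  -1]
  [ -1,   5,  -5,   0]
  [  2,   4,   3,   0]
-2

tr(A) = 0 + 3 + -5 + 0 = -2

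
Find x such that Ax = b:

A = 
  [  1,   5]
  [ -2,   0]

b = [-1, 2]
x = [-1, 0]

Row reduce the augmented matrix [A|b]:
R2 → R2 + (2)·R1
REF = 
  [  1,   5,  -1]
  [  0,  10,   0]

Back-substitution:
x₂ = 0 / 10 = 0
x₁ = (-1 - (5)(0)) / 1 = -1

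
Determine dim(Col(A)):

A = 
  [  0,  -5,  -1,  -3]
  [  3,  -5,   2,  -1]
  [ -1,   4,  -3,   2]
Row reduce:
Swap R1 ↔ R2
R3 → R3 + (1/3)·R1
R3 → R3 + (7/15)·R2
REF = 
  [    3,    -5,     2,    -1]
  [    0,    -5,    -1,    -3]
  [    0,     0, -14/5,  4/15]
Pivot columns: 1, 2, 3 → 3 pivots.
dim(Col(A)) = number of pivot columns = 3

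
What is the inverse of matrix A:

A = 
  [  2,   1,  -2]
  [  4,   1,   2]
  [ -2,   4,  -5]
det(A) = (2)·((1)(-5) - (2)(4)) - (1)·((4)(-5) - (2)(-2)) + (-2)·((4)(4) - (1)(-2))
  = (2)(-13) - (1)(-16) + (-2)(18)
  = -46
det(A) = -46 ≠ 0, so A is invertible.

Cofactors Cᵢⱼ = (-1)ⁱ⁺ʲ·Mᵢⱼ:
C = 
  [-13,  16,  18]
  [ -3, -14, -10]
  [  4, -12,  -2]

adj(A) = Cᵀ:
adj(A) = 
  [-13,  -3,   4]
  [ 16, -14, -12]
  [ 18, -10,  -2]

A⁻¹ = (-1/46) · adj(A):
A⁻¹ = 
  [13/46,  3/46, -2/23]
  [-8/23,  7/23,  6/23]
  [-9/23,  5/23,  1/23]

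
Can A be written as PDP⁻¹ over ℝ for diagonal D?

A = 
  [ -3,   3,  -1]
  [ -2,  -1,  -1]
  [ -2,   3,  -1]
No

Characteristic polynomial: det(λI - A) = λ³ + 5λ² + 14λ + 4
By the rational root theorem any rational root is an integer dividing 4; none of those is a root, so p(λ) has no rational roots and hence (being an irreducible cubic) no repeated roots.
Discriminant of the cubic: Δ = -3468
Δ < 0 ⇒ one real eigenvalue and a complex-conjugate pair: λ ≈ -2.34 + 2.651i, -2.34 - 2.651i, -0.3199
Has complex eigenvalues (not diagonalizable over ℝ).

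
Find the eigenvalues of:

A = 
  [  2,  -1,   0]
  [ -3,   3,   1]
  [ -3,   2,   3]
λ = 2, 3 + √5, 3 - √5  (≈ 2, 5.236, 0.7639)

Characteristic polynomial: det(λI - A) = λ³ - 8λ² + 16λ - 8
Testing integer divisors of the constant term: p(2) = 0, so (λ - 2) is a factor:
p(λ) = (λ - 2)(λ² - 6λ + 4)
λ² - 6λ + 4 = 0  ⇒  λ = (6 ± √((-6)² - 4·(4)))/2 = (6 ± √(20))/2
  = 3 + √5,  3 - √5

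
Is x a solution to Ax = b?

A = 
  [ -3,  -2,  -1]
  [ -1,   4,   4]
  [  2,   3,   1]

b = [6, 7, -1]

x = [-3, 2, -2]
No

Ax = [7, 3, -2] ≠ b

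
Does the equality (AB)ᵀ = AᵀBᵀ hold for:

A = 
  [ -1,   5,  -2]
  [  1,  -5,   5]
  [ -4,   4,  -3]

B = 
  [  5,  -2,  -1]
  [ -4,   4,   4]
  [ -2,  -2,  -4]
No

(AB)ᵀ = 
  [-21,  15, -30]
  [ 26, -32,  30]
  [ 29, -41,  32]

AᵀBᵀ = 
  [ -3,  -8,  16]
  [ 31, -24, -16]
  [-17,  16,   6]

The two matrices differ, so (AB)ᵀ ≠ AᵀBᵀ in general. The correct identity is (AB)ᵀ = BᵀAᵀ.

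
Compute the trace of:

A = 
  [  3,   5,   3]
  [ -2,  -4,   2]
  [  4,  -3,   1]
0

tr(A) = 3 + -4 + 1 = 0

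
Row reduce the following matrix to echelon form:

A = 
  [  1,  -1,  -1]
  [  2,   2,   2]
Row operations:
R2 → R2 - (2)·R1

Resulting echelon form:
REF = 
  [  1,  -1,  -1]
  [  0,   4,   4]

Rank = 2 (number of non-zero pivot rows).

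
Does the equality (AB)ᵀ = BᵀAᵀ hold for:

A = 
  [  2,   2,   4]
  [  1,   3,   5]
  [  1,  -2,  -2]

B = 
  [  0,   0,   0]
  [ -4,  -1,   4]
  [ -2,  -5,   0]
Yes

(AB)ᵀ = 
  [-16, -22,  12]
  [-22, -28,  12]
  [  8,  12,  -8]

BᵀAᵀ = 
  [-16, -22,  12]
  [-22, -28,  12]
  [  8,  12,  -8]

Both sides are equal — this is the standard identity (AB)ᵀ = BᵀAᵀ, which holds for all A, B.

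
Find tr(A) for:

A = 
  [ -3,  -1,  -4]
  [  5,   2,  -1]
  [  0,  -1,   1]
0

tr(A) = -3 + 2 + 1 = 0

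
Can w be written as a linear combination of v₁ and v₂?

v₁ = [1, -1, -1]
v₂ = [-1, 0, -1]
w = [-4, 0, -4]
Yes

Form the augmented matrix and row-reduce:
[v₁|v₂|w] = 
  [  1,  -1,  -4]
  [ -1,   0,   0]
  [ -1,  -1,  -4]
R2 → R2 + (1)·R1
R3 → R3 + (1)·R1
R3 → R3 - (2)·R2
REF = 
  [  1,  -1,  -4]
  [  0,  -1,  -4]
  [  0,   0,   0]

No row of the form [0 0 | nonzero], so the system is consistent. Back-substitution gives c₁ = 0, c₂ = 4: w = (0)·v₁ + (4)·v₂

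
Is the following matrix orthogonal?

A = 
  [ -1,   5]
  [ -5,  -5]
No

AᵀA = 
  [ 26,  20]
  [ 20,  50]
≠ I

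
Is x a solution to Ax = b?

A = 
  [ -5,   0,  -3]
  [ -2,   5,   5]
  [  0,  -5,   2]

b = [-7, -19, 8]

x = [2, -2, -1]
Yes

Ax = [-7, -19, 8] = b ✓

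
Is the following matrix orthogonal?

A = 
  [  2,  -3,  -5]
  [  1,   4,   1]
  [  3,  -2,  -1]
No

AᵀA = 
  [ 14,  -8, -12]
  [ -8,  29,  21]
  [-12,  21,  27]
≠ I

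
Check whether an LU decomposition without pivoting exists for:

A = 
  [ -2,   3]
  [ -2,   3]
Yes.
A[1,1] = -2 ≠ 0, so Gaussian elimination proceeds without a row swap: multiplier ℓ₂₁ = (-2)/(-2) = 1, and U[2,2] = 3 - (1)(3) = 0.
L = 
  [  1,   0]
  [  1,   1]
U = 
  [ -2,   3]
  [  0,   0]
Check row 2 of LU: [(1)(-2), (1)(3) + 0] = [-2, 3] = row 2 of A ✓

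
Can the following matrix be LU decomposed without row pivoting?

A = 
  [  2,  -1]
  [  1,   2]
Yes.
A[1,1] = 2 ≠ 0, so Gaussian elimination proceeds without a row swap: multiplier ℓ₂₁ = (1)/(2) = 1/2, and U[2,2] = 2 - (1/2)(-1) = 5/2.
L = 
  [  1,   0]
  [1/2,   1]
U = 
  [  2,  -1]
  [  0, 5/2]
Check row 2 of LU: [(1/2)(2), (1/2)(-1) + (5/2)] = [1, 2] = row 2 of A ✓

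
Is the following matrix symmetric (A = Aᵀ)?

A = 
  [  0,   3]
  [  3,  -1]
Yes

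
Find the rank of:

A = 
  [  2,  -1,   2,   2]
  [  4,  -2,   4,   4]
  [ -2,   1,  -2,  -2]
rank(A) = 1

Row reduce:
R2 → R2 - (2)·R1
R3 → R3 + (1)·R1
REF = 
  [  2,  -1,   2,   2]
  [  0,   0,   0,   0]
  [  0,   0,   0,   0]
Pivot columns: 1 → 1 pivot.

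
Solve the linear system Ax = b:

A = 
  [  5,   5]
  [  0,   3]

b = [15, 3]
x = [2, 1]

Row reduce the augmented matrix [A|b]:
(already in echelon form)
REF = 
  [  5,   5,  15]
  [  0,   3,   3]

Back-substitution:
x₂ = 3 / 3 = 1
x₁ = (15 - (5)(1)) / 5 = 2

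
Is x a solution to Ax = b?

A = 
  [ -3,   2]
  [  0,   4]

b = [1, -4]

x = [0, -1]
No

Ax = [-2, -4] ≠ b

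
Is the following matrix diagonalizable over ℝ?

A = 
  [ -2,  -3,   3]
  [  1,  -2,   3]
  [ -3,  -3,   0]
No

Characteristic polynomial: det(λI - A) = λ³ + 4λ² + 25λ + 18
By the rational root theorem any rational root is an integer dividing 18; none of those is a root, so p(λ) has no rational roots and hence (being an irreducible cubic) no repeated roots.
Discriminant of the cubic: Δ = -33456
Δ < 0 ⇒ one real eigenvalue and a complex-conjugate pair: λ ≈ -1.599 + 4.458i, -1.599 - 4.458i, -0.8023
Has complex eigenvalues (not diagonalizable over ℝ).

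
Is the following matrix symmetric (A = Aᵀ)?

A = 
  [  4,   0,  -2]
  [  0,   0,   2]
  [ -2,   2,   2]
Yes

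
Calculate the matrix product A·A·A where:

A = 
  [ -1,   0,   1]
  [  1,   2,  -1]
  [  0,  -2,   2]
A^3 = 
  [ -3,  -6,   5]
  [  5,  18, -11]
  [ -6, -28,  18]

A² = A·A:
A²[1,1] = (-1)(-1) + (0)(1) + (1)(0) = 1
A²[1,2] = (-1)(0) + (0)(2) + (1)(-2) = -2
A²[1,3] = (-1)(1) + (0)(-1) + (1)(2) = 1
A²[2,1] = (1)(-1) + (2)(1) + (-1)(0) = 1
A²[2,2] = (1)(0) + (2)(2) + (-1)(-2) = 6
A²[2,3] = (1)(1) + (2)(-1) + (-1)(2) = -3
A²[3,1] = (0)(-1) + (-2)(1) + (2)(0) = -2
A²[3,2] = (0)(0) + (-2)(2) + (2)(-2) = -8
A²[3,3] = (0)(1) + (-2)(-1) + (2)(2) = 6
A² = 
  [  1,  -2,   1]
  [  1,   6,  -3]
  [ -2,  -8,   6]

A^3 = A^2·A:
A^3[1,1] = (1)(-1) + (-2)(1) + (1)(0) = -3
A^3[1,2] = (1)(0) + (-2)(2) + (1)(-2) = -6
A^3[1,3] = (1)(1) + (-2)(-1) + (1)(2) = 5
A^3[2,1] = (1)(-1) + (6)(1) + (-3)(0) = 5
A^3[2,2] = (1)(0) + (6)(2) + (-3)(-2) = 18
A^3[2,3] = (1)(1) + (6)(-1) + (-3)(2) = -11
A^3[3,1] = (-2)(-1) + (-8)(1) + (6)(0) = -6
A^3[3,2] = (-2)(0) + (-8)(2) + (6)(-2) = -28
A^3[3,3] = (-2)(1) + (-8)(-1) + (6)(2) = 18
A^3 = 
  [ -3,  -6,   5]
  [  5,  18, -11]
  [ -6, -28,  18]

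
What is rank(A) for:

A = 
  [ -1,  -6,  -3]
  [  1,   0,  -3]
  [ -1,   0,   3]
rank(A) = 2

Row reduce:
R2 → R2 + (1)·R1
R3 → R3 - (1)·R1
R3 → R3 + (1)·R2
REF = 
  [ -1,  -6,  -3]
  [  0,  -6,  -6]
  [  0,   0,   0]
Pivot columns: 1, 2 → 2 pivots.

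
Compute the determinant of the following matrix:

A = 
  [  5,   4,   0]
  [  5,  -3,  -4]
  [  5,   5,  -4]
160

Cofactor expansion along row 1:
det(A) = (5)·((-3)(-4) - (-4)(5)) - (4)·((5)(-4) - (-4)(5)) + (0)·((5)(5) - (-3)(5))
  = (5)(32) - (4)(0) + (0)(40)
  = 160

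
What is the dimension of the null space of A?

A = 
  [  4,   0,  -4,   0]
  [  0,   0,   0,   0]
nullity(A) = 3

Row reduce:
(no row operations needed)
REF = 
  [  4,   0,  -4,   0]
  [  0,   0,   0,   0]
Pivot columns: 1 → 1 pivot.
rank(A) = 1, so nullity(A) = 4 - 1 = 3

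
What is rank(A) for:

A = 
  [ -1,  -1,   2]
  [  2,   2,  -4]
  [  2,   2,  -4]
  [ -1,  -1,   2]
Row reduce:
R2 → R2 + (2)·R1
R3 → R3 + (2)·R1
R4 → R4 - (1)·R1
REF = 
  [ -1,  -1,   2]
  [  0,   0,   0]
  [  0,   0,   0]
  [  0,   0,   0]
Pivot columns: 1 → 1 pivot.

rank(A) = 1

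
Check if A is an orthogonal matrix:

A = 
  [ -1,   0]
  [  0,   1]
Yes

AᵀA = 
  [  1,   0]
  [  0,   1]
= I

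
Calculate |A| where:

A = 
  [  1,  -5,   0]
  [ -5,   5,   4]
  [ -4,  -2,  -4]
168

Cofactor expansion along row 1:
det(A) = (1)·((5)(-4) - (4)(-2)) - (-5)·((-5)(-4) - (4)(-4)) + (0)·((-5)(-2) - (5)(-4))
  = (1)(-12) - (-5)(36) + (0)(30)
  = 168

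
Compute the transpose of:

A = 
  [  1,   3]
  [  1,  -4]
Aᵀ = 
  [  1,   1]
  [  3,  -4]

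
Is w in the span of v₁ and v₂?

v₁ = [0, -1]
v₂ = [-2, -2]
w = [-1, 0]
Yes

Form the augmented matrix and row-reduce:
[v₁|v₂|w] = 
  [  0,  -2,  -1]
  [ -1,  -2,   0]
Swap R1 ↔ R2
REF = 
  [ -1,  -2,   0]
  [  0,  -2,  -1]

No row of the form [0 0 | nonzero], so the system is consistent. Back-substitution gives c₁ = -1, c₂ = 1/2: w = (-1)·v₁ + (1/2)·v₂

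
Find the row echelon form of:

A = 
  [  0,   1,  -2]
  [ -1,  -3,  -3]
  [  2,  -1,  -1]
Row operations:
Swap R1 ↔ R2
R3 → R3 + (2)·R1
R3 → R3 + (7)·R2

Resulting echelon form:
REF = 
  [ -1,  -3,  -3]
  [  0,   1,  -2]
  [  0,   0, -21]

Rank = 3 (number of non-zero pivot rows).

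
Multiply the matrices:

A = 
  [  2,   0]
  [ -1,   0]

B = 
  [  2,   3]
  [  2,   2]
AB = 
  [  4,   6]
  [ -2,  -3]

A is 2×2 and B is 2×2, so AB is 2×2. Each entry is (row of A)·(column of B):
AB[1,1] = (2)(2) + (0)(2) = 4
AB[1,2] = (2)(3) + (0)(2) = 6
AB[2,1] = (-1)(2) + (0)(2) = -2
AB[2,2] = (-1)(3) + (0)(2) = -3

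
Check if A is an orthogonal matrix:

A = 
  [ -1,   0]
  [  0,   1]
Yes

AᵀA = 
  [  1,   0]
  [  0,   1]
= I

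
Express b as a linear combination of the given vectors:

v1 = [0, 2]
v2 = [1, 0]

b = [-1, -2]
c1 = -1, c2 = -1

b = -1·v1 + -1·v2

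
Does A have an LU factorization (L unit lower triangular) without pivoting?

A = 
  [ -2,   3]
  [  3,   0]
Yes.
A[1,1] = -2 ≠ 0, so Gaussian elimination proceeds without a row swap: multiplier ℓ₂₁ = (3)/(-2) = -3/2, and U[2,2] = 0 - (-3/2)(3) = 9/2.
L = 
  [   1,    0]
  [-3/2,    1]
U = 
  [ -2,   3]
  [  0, 9/2]
Check row 2 of LU: [(-3/2)(-2), (-3/2)(3) + (9/2)] = [3, 0] = row 2 of A ✓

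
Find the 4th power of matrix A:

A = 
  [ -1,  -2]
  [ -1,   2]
A² = A·A:
A²[1,1] = (-1)(-1) + (-2)(-1) = 3
A²[1,2] = (-1)(-2) + (-2)(2) = -2
A²[2,1] = (-1)(-1) + (2)(-1) = -1
A²[2,2] = (-1)(-2) + (2)(2) = 6
A² = 
  [  3,  -2]
  [ -1,   6]

A^3 = A^2·A:
A^3[1,1] = (3)(-1) + (-2)(-1) = -1
A^3[1,2] = (3)(-2) + (-2)(2) = -10
A^3[2,1] = (-1)(-1) + (6)(-1) = -5
A^3[2,2] = (-1)(-2) + (6)(2) = 14
A^3 = 
  [ -1, -10]
  [ -5,  14]

A^4 = A^3·A:
A^4[1,1] = (-1)(-1) + (-10)(-1) = 11
A^4[1,2] = (-1)(-2) + (-10)(2) = -18
A^4[2,1] = (-5)(-1) + (14)(-1) = -9
A^4[2,2] = (-5)(-2) + (14)(2) = 38
A^4 = 
  [ 11, -18]
  [ -9,  38]

Therefore
A^4 = 
  [ 11, -18]
  [ -9,  38]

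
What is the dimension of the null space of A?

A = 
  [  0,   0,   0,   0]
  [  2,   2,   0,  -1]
nullity(A) = 3

Row reduce:
Swap R1 ↔ R2
REF = 
  [  2,   2,   0,  -1]
  [  0,   0,   0,   0]
Pivot columns: 1 → 1 pivot.
rank(A) = 1, so nullity(A) = 4 - 1 = 3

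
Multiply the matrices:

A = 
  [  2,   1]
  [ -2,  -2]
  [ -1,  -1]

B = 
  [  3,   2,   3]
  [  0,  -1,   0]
AB = 
  [  6,   3,   6]
  [ -6,  -2,  -6]
  [ -3,  -1,  -3]

A is 3×2 and B is 2×3, so AB is 3×3. Each entry is (row of A)·(column of B):
AB[1,1] = (2)(3) + (1)(0) = 6
AB[1,2] = (2)(2) + (1)(-1) = 3
AB[1,3] = (2)(3) + (1)(0) = 6
AB[2,1] = (-2)(3) + (-2)(0) = -6
AB[2,2] = (-2)(2) + (-2)(-1) = -2
AB[2,3] = (-2)(3) + (-2)(0) = -6
AB[3,1] = (-1)(3) + (-1)(0) = -3
AB[3,2] = (-1)(2) + (-1)(-1) = -1
AB[3,3] = (-1)(3) + (-1)(0) = -3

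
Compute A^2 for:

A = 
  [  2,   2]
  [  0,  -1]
A² = A·A:
A²[1,1] = (2)(2) + (2)(0) = 4
A²[1,2] = (2)(2) + (2)(-1) = 2
A²[2,1] = (0)(2) + (-1)(0) = 0
A²[2,2] = (0)(2) + (-1)(-1) = 1
A² = 
  [  4,   2]
  [  0,   1]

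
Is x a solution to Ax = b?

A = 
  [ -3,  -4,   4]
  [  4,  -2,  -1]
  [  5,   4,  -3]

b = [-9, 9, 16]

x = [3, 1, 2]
No

Ax = [-5, 8, 13] ≠ b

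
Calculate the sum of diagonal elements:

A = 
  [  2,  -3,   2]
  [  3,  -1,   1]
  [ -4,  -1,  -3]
-2

tr(A) = 2 + -1 + -3 = -2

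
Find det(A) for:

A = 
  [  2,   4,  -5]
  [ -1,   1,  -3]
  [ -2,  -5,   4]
-17

Cofactor expansion along row 1:
det(A) = (2)·((1)(4) - (-3)(-5)) - (4)·((-1)(4) - (-3)(-2)) + (-5)·((-1)(-5) - (1)(-2))
  = (2)(-11) - (4)(-10) + (-5)(7)
  = -17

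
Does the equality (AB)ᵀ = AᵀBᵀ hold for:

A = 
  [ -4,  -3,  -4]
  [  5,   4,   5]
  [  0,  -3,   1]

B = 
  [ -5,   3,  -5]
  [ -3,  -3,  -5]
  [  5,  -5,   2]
No

(AB)ᵀ = 
  [  9, -12,  14]
  [ 17, -22,   4]
  [ 27, -35,  17]

AᵀBᵀ = 
  [ 35,  -3, -45]
  [ 42,  12, -41]
  [ 30,  -8, -43]

The two matrices differ, so (AB)ᵀ ≠ AᵀBᵀ in general. The correct identity is (AB)ᵀ = BᵀAᵀ.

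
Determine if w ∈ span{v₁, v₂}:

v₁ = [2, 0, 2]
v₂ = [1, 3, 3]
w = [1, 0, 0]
No

Form the augmented matrix and row-reduce:
[v₁|v₂|w] = 
  [  2,   1,   1]
  [  0,   3,   0]
  [  2,   3,   0]
R3 → R3 - (1)·R1
R3 → R3 - (2/3)·R2
REF = 
  [  2,   1,   1]
  [  0,   3,   0]
  [  0,   0,  -1]

Row 3 reads [0 0 | -1], i.e. 0 = -1, so the system is inconsistent and w ∉ span{v₁, v₂}.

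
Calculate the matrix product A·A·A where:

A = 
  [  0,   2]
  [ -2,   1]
A² = A·A:
A²[1,1] = (0)(0) + (2)(-2) = -4
A²[1,2] = (0)(2) + (2)(1) = 2
A²[2,1] = (-2)(0) + (1)(-2) = -2
A²[2,2] = (-2)(2) + (1)(1) = -3
A² = 
  [ -4,   2]
  [ -2,  -3]

A^3 = A^2·A:
A^3[1,1] = (-4)(0) + (2)(-2) = -4
A^3[1,2] = (-4)(2) + (2)(1) = -6
A^3[2,1] = (-2)(0) + (-3)(-2) = 6
A^3[2,2] = (-2)(2) + (-3)(1) = -7
A^3 = 
  [ -4,  -6]
  [  6,  -7]

Therefore
A^3 = 
  [ -4,  -6]
  [  6,  -7]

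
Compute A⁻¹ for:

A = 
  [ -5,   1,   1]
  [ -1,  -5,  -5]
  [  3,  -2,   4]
det(A) = (-5)·((-5)(4) - (-5)(-2)) - (1)·((-1)(4) - (-5)(3)) + (1)·((-1)(-2) - (-5)(3))
  = (-5)(-30) - (1)(11) + (1)(17)
  = 156
det(A) = 156 ≠ 0, so A is invertible.

Cofactors Cᵢⱼ = (-1)ⁱ⁺ʲ·Mᵢⱼ:
C = 
  [-30, -11,  17]
  [ -6, -23,  -7]
  [  0, -26,  26]

adj(A) = Cᵀ:
adj(A) = 
  [-30,  -6,   0]
  [-11, -23, -26]
  [ 17,  -7,  26]

A⁻¹ = (1/156) · adj(A):
A⁻¹ = 
  [  -5/26,   -1/26,       0]
  [-11/156, -23/156,    -1/6]
  [ 17/156,  -7/156,     1/6]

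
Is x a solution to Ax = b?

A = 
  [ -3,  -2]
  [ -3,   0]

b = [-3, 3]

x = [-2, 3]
No

Ax = [0, 6] ≠ b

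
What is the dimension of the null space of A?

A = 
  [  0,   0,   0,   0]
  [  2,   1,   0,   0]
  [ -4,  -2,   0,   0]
nullity(A) = 3

Row reduce:
Swap R1 ↔ R2
R3 → R3 + (2)·R1
REF = 
  [  2,   1,   0,   0]
  [  0,   0,   0,   0]
  [  0,   0,   0,   0]
Pivot columns: 1 → 1 pivot.
rank(A) = 1, so nullity(A) = 4 - 1 = 3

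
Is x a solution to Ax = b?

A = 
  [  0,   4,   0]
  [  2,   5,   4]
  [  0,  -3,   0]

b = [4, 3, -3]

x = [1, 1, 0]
No

Ax = [4, 7, -3] ≠ b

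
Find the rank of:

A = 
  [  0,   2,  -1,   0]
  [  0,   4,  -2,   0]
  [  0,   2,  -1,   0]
rank(A) = 1

Row reduce:
R2 → R2 - (2)·R1
R3 → R3 - (1)·R1
REF = 
  [  0,   2,  -1,   0]
  [  0,   0,   0,   0]
  [  0,   0,   0,   0]
Pivot columns: 2 → 1 pivot.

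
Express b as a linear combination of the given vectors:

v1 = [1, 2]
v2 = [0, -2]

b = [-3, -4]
c1 = -3, c2 = -1

b = -3·v1 + -1·v2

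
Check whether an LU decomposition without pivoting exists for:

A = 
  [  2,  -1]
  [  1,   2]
Yes.
A[1,1] = 2 ≠ 0, so Gaussian elimination proceeds without a row swap: multiplier ℓ₂₁ = (1)/(2) = 1/2, and U[2,2] = 2 - (1/2)(-1) = 5/2.
L = 
  [  1,   0]
  [1/2,   1]
U = 
  [  2,  -1]
  [  0, 5/2]
Check row 2 of LU: [(1/2)(2), (1/2)(-1) + (5/2)] = [1, 2] = row 2 of A ✓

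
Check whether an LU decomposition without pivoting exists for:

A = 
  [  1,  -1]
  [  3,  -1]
Yes.
A[1,1] = 1 ≠ 0, so Gaussian elimination proceeds without a row swap: multiplier ℓ₂₁ = (3)/(1) = 3, and U[2,2] = -1 - (3)(-1) = 2.
L = 
  [  1,   0]
  [  3,   1]
U = 
  [  1,  -1]
  [  0,   2]
Check row 2 of LU: [(3)(1), (3)(-1) + 2] = [3, -1] = row 2 of A ✓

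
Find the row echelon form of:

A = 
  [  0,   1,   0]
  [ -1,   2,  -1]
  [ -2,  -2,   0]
Row operations:
Swap R1 ↔ R2
R3 → R3 - (2)·R1
R3 → R3 + (6)·R2

Resulting echelon form:
REF = 
  [ -1,   2,  -1]
  [  0,   1,   0]
  [  0,   0,   2]

Rank = 3 (number of non-zero pivot rows).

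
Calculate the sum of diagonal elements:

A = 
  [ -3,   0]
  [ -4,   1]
-2

tr(A) = -3 + 1 = -2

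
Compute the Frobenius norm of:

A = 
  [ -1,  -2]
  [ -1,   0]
||A||_F = 2.449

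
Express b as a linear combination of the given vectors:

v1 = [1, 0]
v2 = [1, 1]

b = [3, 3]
c1 = 0, c2 = 3

b = 0·v1 + 3·v2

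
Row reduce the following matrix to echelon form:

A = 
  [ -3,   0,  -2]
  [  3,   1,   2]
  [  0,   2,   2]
Row operations:
R2 → R2 + (1)·R1
R3 → R3 - (2)·R2

Resulting echelon form:
REF = 
  [ -3,   0,  -2]
  [  0,   1,   0]
  [  0,   0,   2]

Rank = 3 (number of non-zero pivot rows).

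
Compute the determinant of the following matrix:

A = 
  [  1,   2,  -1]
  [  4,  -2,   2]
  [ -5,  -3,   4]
-32

Cofactor expansion along row 1:
det(A) = (1)·((-2)(4) - (2)(-3)) - (2)·((4)(4) - (2)(-5)) + (-1)·((4)(-3) - (-2)(-5))
  = (1)(-2) - (2)(26) + (-1)(-22)
  = -32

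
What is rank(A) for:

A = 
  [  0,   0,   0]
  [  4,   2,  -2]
Row reduce:
Swap R1 ↔ R2
REF = 
  [  4,   2,  -2]
  [  0,   0,   0]
Pivot columns: 1 → 1 pivot.

rank(A) = 1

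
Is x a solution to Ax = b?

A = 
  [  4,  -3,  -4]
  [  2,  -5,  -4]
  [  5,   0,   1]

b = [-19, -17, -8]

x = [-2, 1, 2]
Yes

Ax = [-19, -17, -8] = b ✓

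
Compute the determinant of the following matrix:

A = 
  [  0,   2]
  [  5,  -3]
-10

For a 2×2 matrix, det = ad - bc = (0)(-3) - (2)(5) = -10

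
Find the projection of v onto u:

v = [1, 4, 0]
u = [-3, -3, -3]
v·u = (1)(-3) + (4)(-3) + (0)(-3) = -15
u·u = (-3)² + (-3)² + (-3)² = 27
proj_u(v) = (v·u / u·u) × u = (-15/27) × u = (-5/9) × u

proj_u(v) = [5/3, 5/3, 5/3]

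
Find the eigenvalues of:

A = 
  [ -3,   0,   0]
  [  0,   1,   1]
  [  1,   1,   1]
Characteristic polynomial: det(λI - A) = λ³ + λ² - 6λ
The constant term is 0, so λ = 0 is a root: p(λ) = λ(λ² + λ - 6)
λ² + λ - 6 = (λ + 3)(λ - 2)

λ = 0, 2, -3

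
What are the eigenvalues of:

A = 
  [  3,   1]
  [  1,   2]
tr(A) = 5, det(A) = 5
Characteristic polynomial: λ² - tr(A)λ + det(A) = λ² - 5λ + 5
λ² - 5λ + 5 = 0  ⇒  λ = (5 ± √((-5)² - 4·(5)))/2 = (5 ± √(5))/2
  = (5 + √5)/2,  (5 - √5)/2

λ = (5 + √5)/2, (5 - √5)/2  (≈ 3.618, 1.382)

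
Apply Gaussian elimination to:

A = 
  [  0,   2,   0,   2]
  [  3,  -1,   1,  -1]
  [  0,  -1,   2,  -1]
Row operations:
Swap R1 ↔ R2
R3 → R3 + (1/2)·R2

Resulting echelon form:
REF = 
  [  3,  -1,   1,  -1]
  [  0,   2,   0,   2]
  [  0,   0,   2,   0]

Rank = 3 (number of non-zero pivot rows).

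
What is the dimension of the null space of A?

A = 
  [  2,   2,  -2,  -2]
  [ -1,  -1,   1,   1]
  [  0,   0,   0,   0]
nullity(A) = 3

Row reduce:
R2 → R2 + (1/2)·R1
REF = 
  [  2,   2,  -2,  -2]
  [  0,   0,   0,   0]
  [  0,   0,   0,   0]
Pivot columns: 1 → 1 pivot.
rank(A) = 1, so nullity(A) = 4 - 1 = 3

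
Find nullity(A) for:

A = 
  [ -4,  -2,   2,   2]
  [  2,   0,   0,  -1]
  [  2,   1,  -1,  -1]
nullity(A) = 2

Row reduce:
R2 → R2 + (1/2)·R1
R3 → R3 + (1/2)·R1
REF = 
  [ -4,  -2,   2,   2]
  [  0,  -1,   1,   0]
  [  0,   0,   0,   0]
Pivot columns: 1, 2 → 2 pivots.
rank(A) = 2, so nullity(A) = 4 - 2 = 2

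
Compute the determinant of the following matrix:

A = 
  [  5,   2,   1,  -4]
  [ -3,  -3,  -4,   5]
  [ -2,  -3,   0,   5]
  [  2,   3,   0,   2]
-287

Cofactor expansion along row 1: det(A) = a₁₁M₁₁ - a₁₂M₁₂ + a₁₃M₁₃ - a₁₄M₁₄

M₁₁ = det[[-3, -4, 5]; [-3, 0, 5]; [3, 0, 2]]
  = (-3)·((0)(2) - (5)(0)) - (-4)·((-3)(2) - (5)(3)) + (5)·((-3)(0) - (0)(3))
  = (-3)(0) - (-4)(-21) + (5)(0)
  = -84
M₁₂ = det[[-3, -4, 5]; [-2, 0, 5]; [2, 0, 2]]
  = (-3)·((0)(2) - (5)(0)) - (-4)·((-2)(2) - (5)(2)) + (5)·((-2)(0) - (0)(2))
  = (-3)(0) - (-4)(-14) + (5)(0)
  = -56
M₁₃ = det[[-3, -3, 5]; [-2, -3, 5]; [2, 3, 2]]
  = (-3)·((-3)(2) - (5)(3)) - (-3)·((-2)(2) - (5)(2)) + (5)·((-2)(3) - (-3)(2))
  = (-3)(-21) - (-3)(-14) + (5)(0)
  = 21
M₁₄ = det[[-3, -3, -4]; [-2, -3, 0]; [2, 3, 0]]
  = (-3)·((-3)(0) - (0)(3)) - (-3)·((-2)(0) - (0)(2)) + (-4)·((-2)(3) - (-3)(2))
  = (-3)(0) - (-3)(0) + (-4)(0)
  = 0

det(A) = (5)(-84) - (2)(-56) + (1)(21) - (-4)(0) = -287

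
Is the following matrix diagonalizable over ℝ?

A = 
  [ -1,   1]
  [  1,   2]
Yes

tr(A) = 1, det(A) = -3
Characteristic polynomial: λ² - tr(A)λ + det(A) = λ² - λ - 3
λ² - λ - 3 = 0  ⇒  λ = (1 ± √((-1)² - 4·(-3)))/2 = (1 ± √(13))/2
  = (1 + √13)/2,  (1 - √13)/2
Eigenvalues: (1 + √13)/2, (1 - √13)/2  (≈ 2.303, -1.303)
The two irrational eigenvalues are distinct (simple), so each has alg. mult. = geom. mult. = 1.
Sum of geometric multiplicities equals n, so A has n independent eigenvectors.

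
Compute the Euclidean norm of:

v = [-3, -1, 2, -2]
4.243

||v||₂ = √((-3)² + (-1)² + (2)² + (-2)²) = √18 = 4.243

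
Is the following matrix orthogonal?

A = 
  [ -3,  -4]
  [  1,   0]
No

AᵀA = 
  [ 10,  12]
  [ 12,  16]
≠ I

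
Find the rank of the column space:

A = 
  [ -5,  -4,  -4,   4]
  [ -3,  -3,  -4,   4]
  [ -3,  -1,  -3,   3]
Row reduce:
R2 → R2 - (3/5)·R1
R3 → R3 - (3/5)·R1
R3 → R3 + (7/3)·R2
REF = 
  [   -5,    -4,    -4,     4]
  [    0,  -3/5,  -8/5,   8/5]
  [    0,     0, -13/3,  13/3]
Pivot columns: 1, 2, 3 → 3 pivots.
dim(Col(A)) = number of pivot columns = 3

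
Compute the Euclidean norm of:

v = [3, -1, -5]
5.916

||v||₂ = √((3)² + (-1)² + (-5)²) = √35 = 5.916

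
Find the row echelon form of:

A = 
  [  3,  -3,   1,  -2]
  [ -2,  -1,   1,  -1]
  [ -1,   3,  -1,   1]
Row operations:
R2 → R2 + (2/3)·R1
R3 → R3 + (1/3)·R1
R3 → R3 + (2/3)·R2

Resulting echelon form:
REF = 
  [    3,    -3,     1,    -2]
  [    0,    -3,   5/3,  -7/3]
  [    0,     0,   4/9, -11/9]

Rank = 3 (number of non-zero pivot rows).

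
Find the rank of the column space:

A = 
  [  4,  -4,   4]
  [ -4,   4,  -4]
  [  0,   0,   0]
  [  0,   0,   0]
dim(Col(A)) = 1

Row reduce:
R2 → R2 + (1)·R1
REF = 
  [  4,  -4,   4]
  [  0,   0,   0]
  [  0,   0,   0]
  [  0,   0,   0]
Pivot columns: 1 → 1 pivot.
dim(Col(A)) = number of pivot columns = 1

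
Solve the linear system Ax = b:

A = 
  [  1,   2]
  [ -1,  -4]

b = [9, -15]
x = [3, 3]

Row reduce the augmented matrix [A|b]:
R2 → R2 + (1)·R1
REF = 
  [  1,   2,   9]
  [  0,  -2,  -6]

Back-substitution:
x₂ = (-6) / (-2) = 3
x₁ = (9 - (2)(3)) / 1 = 3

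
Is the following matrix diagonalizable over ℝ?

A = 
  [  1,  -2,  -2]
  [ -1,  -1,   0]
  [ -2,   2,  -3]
Yes

Characteristic polynomial: det(λI - A) = λ³ + 3λ² - 7λ - 17
By the rational root theorem any rational root is an integer dividing 17; none of those is a root, so p(λ) has no rational roots and hence (being an irreducible cubic) no repeated roots.
Discriminant of the cubic: Δ = 2272
Δ > 0 ⇒ three distinct real eigenvalues: λ ≈ -3.64, -1.865, 2.505
Three distinct real eigenvalues, so A has 3 independent eigenvectors.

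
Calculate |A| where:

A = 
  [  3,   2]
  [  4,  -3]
-17

For a 2×2 matrix, det = ad - bc = (3)(-3) - (2)(4) = -17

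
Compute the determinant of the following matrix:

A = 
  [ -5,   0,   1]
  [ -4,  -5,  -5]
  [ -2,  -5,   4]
235

Cofactor expansion along row 1:
det(A) = (-5)·((-5)(4) - (-5)(-5)) - (0)·((-4)(4) - (-5)(-2)) + (1)·((-4)(-5) - (-5)(-2))
  = (-5)(-45) - (0)(-26) + (1)(10)
  = 235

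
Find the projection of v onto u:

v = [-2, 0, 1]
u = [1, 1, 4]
v·u = (-2)(1) + (0)(1) + (1)(4) = 2
u·u = (1)² + (1)² + (4)² = 18
proj_u(v) = (v·u / u·u) × u = (2/18) × u = (1/9) × u

proj_u(v) = [1/9, 1/9, 4/9]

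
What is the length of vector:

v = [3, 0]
3

||v||₂ = √((3)² + (0)²) = √9 = 3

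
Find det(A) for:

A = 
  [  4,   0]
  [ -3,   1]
4

For a 2×2 matrix, det = ad - bc = (4)(1) - (0)(-3) = 4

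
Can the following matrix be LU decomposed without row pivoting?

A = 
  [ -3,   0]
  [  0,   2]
Yes.
A[1,1] = -3 ≠ 0, so Gaussian elimination proceeds without a row swap: multiplier ℓ₂₁ = (0)/(-3) = 0, and U[2,2] = 2 - (0)(0) = 2.
L = 
  [  1,   0]
  [  0,   1]
U = 
  [ -3,   0]
  [  0,   2]
Check row 2 of LU: [(0)(-3), (0)(0) + 2] = [0, 2] = row 2 of A ✓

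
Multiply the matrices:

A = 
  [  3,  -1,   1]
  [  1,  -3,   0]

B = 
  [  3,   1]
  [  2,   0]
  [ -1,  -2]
A is 2×3 and B is 3×2, so AB is 2×2. Each entry is (row of A)·(column of B):
AB[1,1] = (3)(3) + (-1)(2) + (1)(-1) = 6
AB[1,2] = (3)(1) + (-1)(0) + (1)(-2) = 1
AB[2,1] = (1)(3) + (-3)(2) + (0)(-1) = -3
AB[2,2] = (1)(1) + (-3)(0) + (0)(-2) = 1

AB = 
  [  6,   1]
  [ -3,   1]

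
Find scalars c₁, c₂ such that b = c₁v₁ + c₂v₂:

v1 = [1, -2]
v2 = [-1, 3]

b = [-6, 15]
c1 = -3, c2 = 3

b = -3·v1 + 3·v2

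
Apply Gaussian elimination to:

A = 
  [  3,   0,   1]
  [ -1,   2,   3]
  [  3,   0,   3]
Row operations:
R2 → R2 + (1/3)·R1
R3 → R3 - (1)·R1

Resulting echelon form:
REF = 
  [   3,    0,    1]
  [   0,    2, 10/3]
  [   0,    0,    2]

Rank = 3 (number of non-zero pivot rows).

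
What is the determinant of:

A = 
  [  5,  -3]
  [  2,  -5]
-19

For a 2×2 matrix, det = ad - bc = (5)(-5) - (-3)(2) = -19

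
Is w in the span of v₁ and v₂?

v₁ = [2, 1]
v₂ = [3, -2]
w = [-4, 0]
Yes

Form the augmented matrix and row-reduce:
[v₁|v₂|w] = 
  [  2,   3,  -4]
  [  1,  -2,   0]
R2 → R2 - (1/2)·R1
REF = 
  [   2,    3,   -4]
  [   0, -7/2,    2]

No row of the form [0 0 | nonzero], so the system is consistent. Back-substitution gives c₁ = -8/7, c₂ = -4/7: w = (-8/7)·v₁ + (-4/7)·v₂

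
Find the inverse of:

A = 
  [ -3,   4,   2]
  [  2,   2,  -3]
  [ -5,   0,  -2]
det(A) = (-3)·((2)(-2) - (-3)(0)) - (4)·((2)(-2) - (-3)(-5)) + (2)·((2)(0) - (2)(-5))
  = (-3)(-4) - (4)(-19) + (2)(10)
  = 108
det(A) = 108 ≠ 0, so A is invertible.

Cofactors Cᵢⱼ = (-1)ⁱ⁺ʲ·Mᵢⱼ:
C = 
  [ -4,  19,  10]
  [  8,  16, -20]
  [-16,  -5, -14]

adj(A) = Cᵀ:
adj(A) = 
  [ -4,   8, -16]
  [ 19,  16,  -5]
  [ 10, -20, -14]

A⁻¹ = (1/108) · adj(A):
A⁻¹ = 
  [ -1/27,   2/27,  -4/27]
  [19/108,   4/27, -5/108]
  [  5/54,  -5/27,  -7/54]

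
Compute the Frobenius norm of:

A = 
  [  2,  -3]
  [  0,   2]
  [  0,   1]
||A||_F = 4.243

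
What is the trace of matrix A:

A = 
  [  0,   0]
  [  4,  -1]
-1

tr(A) = 0 + -1 = -1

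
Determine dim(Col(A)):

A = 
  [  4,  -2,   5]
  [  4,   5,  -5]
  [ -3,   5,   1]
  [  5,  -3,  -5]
dim(Col(A)) = 3

Row reduce:
R2 → R2 - (1)·R1
R3 → R3 + (3/4)·R1
R4 → R4 - (5/4)·R1
R3 → R3 - (1/2)·R2
R4 → R4 + (1/14)·R2
R4 → R4 + (335/273)·R3
REF = 
  [   4,   -2,    5]
  [   0,    7,  -10]
  [   0,    0, 39/4]
  [   0,    0,    0]
Pivot columns: 1, 2, 3 → 3 pivots.
dim(Col(A)) = number of pivot columns = 3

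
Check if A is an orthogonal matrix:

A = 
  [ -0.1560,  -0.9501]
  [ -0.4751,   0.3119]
No

AᵀA = 
  [  0.2501,   0]
  [  0,   1]
≠ I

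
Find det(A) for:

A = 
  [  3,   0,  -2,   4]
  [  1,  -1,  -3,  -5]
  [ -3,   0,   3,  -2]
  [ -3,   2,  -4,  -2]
-32

Cofactor expansion along row 1: det(A) = a₁₁M₁₁ - a₁₂M₁₂ + a₁₃M₁₃ - a₁₄M₁₄

M₁₁ = det[[-1, -3, -5]; [0, 3, -2]; [2, -4, -2]]
  = (-1)·((3)(-2) - (-2)(-4)) - (-3)·((0)(-2) - (-2)(2)) + (-5)·((0)(-4) - (3)(2))
  = (-1)(-14) - (-3)(4) + (-5)(-6)
  = 56
M₁₂ = det[[1, -3, -5]; [-3, 3, -2]; [-3, -4, -2]]
  = (1)·((3)(-2) - (-2)(-4)) - (-3)·((-3)(-2) - (-2)(-3)) + (-5)·((-3)(-4) - (3)(-3))
  = (1)(-14) - (-3)(0) + (-5)(21)
  = -119
M₁₃ = det[[1, -1, -5]; [-3, 0, -2]; [-3, 2, -2]]
  = (1)·((0)(-2) - (-2)(2)) - (-1)·((-3)(-2) - (-2)(-3)) + (-5)·((-3)(2) - (0)(-3))
  = (1)(4) - (-1)(0) + (-5)(-6)
  = 34
M₁₄ = det[[1, -1, -3]; [-3, 0, 3]; [-3, 2, -4]]
  = (1)·((0)(-4) - (3)(2)) - (-1)·((-3)(-4) - (3)(-3)) + (-3)·((-3)(2) - (0)(-3))
  = (1)(-6) - (-1)(21) + (-3)(-6)
  = 33

det(A) = (3)(56) - (0)(-119) + (-2)(34) - (4)(33) = -32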